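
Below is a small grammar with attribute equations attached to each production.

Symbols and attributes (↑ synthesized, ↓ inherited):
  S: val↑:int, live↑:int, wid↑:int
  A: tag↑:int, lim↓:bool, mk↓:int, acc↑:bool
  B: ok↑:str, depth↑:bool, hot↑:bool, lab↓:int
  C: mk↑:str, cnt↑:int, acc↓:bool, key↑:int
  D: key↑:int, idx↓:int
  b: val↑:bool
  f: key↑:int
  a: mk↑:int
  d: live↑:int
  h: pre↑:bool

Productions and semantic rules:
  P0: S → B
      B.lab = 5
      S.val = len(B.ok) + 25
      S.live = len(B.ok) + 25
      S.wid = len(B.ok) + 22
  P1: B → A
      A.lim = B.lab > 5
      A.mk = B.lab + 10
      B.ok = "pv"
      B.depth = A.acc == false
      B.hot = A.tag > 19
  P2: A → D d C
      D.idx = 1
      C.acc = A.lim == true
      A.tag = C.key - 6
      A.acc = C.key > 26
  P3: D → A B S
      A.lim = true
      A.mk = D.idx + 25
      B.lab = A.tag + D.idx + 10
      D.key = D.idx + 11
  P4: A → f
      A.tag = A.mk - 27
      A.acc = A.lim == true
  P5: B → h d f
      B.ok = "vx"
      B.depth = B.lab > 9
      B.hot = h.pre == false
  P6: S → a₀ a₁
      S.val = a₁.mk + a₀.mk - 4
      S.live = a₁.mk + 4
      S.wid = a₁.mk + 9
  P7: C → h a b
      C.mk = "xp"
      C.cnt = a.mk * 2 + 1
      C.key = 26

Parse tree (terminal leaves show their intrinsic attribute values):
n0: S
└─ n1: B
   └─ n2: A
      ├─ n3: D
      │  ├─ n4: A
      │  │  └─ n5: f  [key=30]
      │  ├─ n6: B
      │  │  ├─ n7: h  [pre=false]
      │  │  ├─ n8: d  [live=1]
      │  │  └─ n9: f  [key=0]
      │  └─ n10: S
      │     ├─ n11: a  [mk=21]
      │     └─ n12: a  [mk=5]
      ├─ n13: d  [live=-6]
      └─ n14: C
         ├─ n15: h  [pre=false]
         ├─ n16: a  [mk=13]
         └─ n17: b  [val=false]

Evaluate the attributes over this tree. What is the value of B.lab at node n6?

10

1. n1.lab = 5  [5]
2. n2.lim = false  [B.lab > 5]
3. n2.mk = 15  [B.lab + 10]
4. n3.idx = 1  [1]
5. n4.lim = true  [true]
6. n4.mk = 26  [D.idx + 25]
7. n5.key = 30  [terminal]
8. n4.tag = -1  [A.mk - 27]
9. n4.acc = true  [A.lim == true]
10. n6.lab = 10  [A.tag + D.idx + 10]
11. n7.pre = false  [terminal]
12. n8.live = 1  [terminal]
13. n9.key = 0  [terminal]
14. n6.ok = "vx"  ["vx"]
15. n6.depth = true  [B.lab > 9]
16. n6.hot = true  [h.pre == false]
17. n11.mk = 21  [terminal]
18. n12.mk = 5  [terminal]
19. n10.val = 22  [a₁.mk + a₀.mk - 4]
20. n10.live = 9  [a₁.mk + 4]
21. n10.wid = 14  [a₁.mk + 9]
22. n3.key = 12  [D.idx + 11]
23. n13.live = -6  [terminal]
24. n14.acc = false  [A.lim == true]
25. n15.pre = false  [terminal]
26. n16.mk = 13  [terminal]
27. n17.val = false  [terminal]
28. n14.mk = "xp"  ["xp"]
29. n14.cnt = 27  [a.mk * 2 + 1]
30. n14.key = 26  [26]
31. n2.tag = 20  [C.key - 6]
32. n2.acc = false  [C.key > 26]
33. n1.ok = "pv"  ["pv"]
34. n1.depth = true  [A.acc == false]
35. n1.hot = true  [A.tag > 19]
36. n0.val = 27  [len(B.ok) + 25]
37. n0.live = 27  [len(B.ok) + 25]
38. n0.wid = 24  [len(B.ok) + 22]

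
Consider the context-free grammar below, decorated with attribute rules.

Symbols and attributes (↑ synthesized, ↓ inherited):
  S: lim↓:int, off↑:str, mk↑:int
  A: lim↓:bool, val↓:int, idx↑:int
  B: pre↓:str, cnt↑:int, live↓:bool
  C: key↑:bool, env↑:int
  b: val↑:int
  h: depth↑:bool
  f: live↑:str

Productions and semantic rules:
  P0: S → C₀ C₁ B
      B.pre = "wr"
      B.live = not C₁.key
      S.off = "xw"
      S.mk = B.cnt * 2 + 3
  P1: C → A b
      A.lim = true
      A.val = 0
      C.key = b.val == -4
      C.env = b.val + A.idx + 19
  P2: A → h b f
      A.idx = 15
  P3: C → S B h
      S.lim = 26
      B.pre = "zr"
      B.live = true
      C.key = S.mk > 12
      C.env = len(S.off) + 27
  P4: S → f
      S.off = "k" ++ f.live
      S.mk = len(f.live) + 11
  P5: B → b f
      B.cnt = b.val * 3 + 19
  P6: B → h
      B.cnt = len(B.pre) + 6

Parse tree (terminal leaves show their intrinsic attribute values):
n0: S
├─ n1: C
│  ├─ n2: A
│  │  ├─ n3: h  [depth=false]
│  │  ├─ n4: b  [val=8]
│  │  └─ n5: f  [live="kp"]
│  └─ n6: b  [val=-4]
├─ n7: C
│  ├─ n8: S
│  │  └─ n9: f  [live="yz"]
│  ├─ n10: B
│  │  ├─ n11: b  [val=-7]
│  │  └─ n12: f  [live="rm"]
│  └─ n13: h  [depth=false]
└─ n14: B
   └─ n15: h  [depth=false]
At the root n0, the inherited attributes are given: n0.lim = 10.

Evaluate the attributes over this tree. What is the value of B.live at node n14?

false

1. n0.lim = 10  [given at root]
2. n2.lim = true  [true]
3. n2.val = 0  [0]
4. n3.depth = false  [terminal]
5. n4.val = 8  [terminal]
6. n5.live = "kp"  [terminal]
7. n2.idx = 15  [15]
8. n6.val = -4  [terminal]
9. n1.key = true  [b.val == -4]
10. n1.env = 30  [b.val + A.idx + 19]
11. n8.lim = 26  [26]
12. n9.live = "yz"  [terminal]
13. n8.off = "kyz"  ["k" ++ f.live]
14. n8.mk = 13  [len(f.live) + 11]
15. n10.pre = "zr"  ["zr"]
16. n10.live = true  [true]
17. n11.val = -7  [terminal]
18. n12.live = "rm"  [terminal]
19. n10.cnt = -2  [b.val * 3 + 19]
20. n13.depth = false  [terminal]
21. n7.key = true  [S.mk > 12]
22. n7.env = 30  [len(S.off) + 27]
23. n14.pre = "wr"  ["wr"]
24. n14.live = false  [not C₁.key]
25. n15.depth = false  [terminal]
26. n14.cnt = 8  [len(B.pre) + 6]
27. n0.off = "xw"  ["xw"]
28. n0.mk = 19  [B.cnt * 2 + 3]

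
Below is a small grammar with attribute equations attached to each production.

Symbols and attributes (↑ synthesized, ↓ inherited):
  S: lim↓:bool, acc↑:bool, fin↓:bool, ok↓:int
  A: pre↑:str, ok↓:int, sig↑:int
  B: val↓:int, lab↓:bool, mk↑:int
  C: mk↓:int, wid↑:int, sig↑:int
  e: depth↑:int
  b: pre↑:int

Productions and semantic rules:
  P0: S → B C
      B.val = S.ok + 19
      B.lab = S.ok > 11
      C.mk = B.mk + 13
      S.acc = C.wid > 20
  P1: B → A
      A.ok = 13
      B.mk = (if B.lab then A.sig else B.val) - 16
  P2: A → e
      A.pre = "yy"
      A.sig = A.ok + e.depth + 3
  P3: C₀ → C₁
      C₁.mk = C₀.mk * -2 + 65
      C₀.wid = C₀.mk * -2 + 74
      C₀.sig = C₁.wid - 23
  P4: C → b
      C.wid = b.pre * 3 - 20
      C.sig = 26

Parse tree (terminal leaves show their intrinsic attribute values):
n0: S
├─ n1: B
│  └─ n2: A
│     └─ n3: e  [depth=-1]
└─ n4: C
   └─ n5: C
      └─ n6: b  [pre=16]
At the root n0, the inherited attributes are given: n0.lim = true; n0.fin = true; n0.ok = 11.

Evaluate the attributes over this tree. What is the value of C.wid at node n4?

20

1. n0.lim = true  [given at root]
2. n0.fin = true  [given at root]
3. n0.ok = 11  [given at root]
4. n1.val = 30  [S.ok + 19]
5. n1.lab = false  [S.ok > 11]
6. n2.ok = 13  [13]
7. n3.depth = -1  [terminal]
8. n2.pre = "yy"  ["yy"]
9. n2.sig = 15  [A.ok + e.depth + 3]
10. n1.mk = 14  [(if B.lab then A.sig else B.val) - 16]
11. n4.mk = 27  [B.mk + 13]
12. n5.mk = 11  [C₀.mk * -2 + 65]
13. n6.pre = 16  [terminal]
14. n5.wid = 28  [b.pre * 3 - 20]
15. n5.sig = 26  [26]
16. n4.wid = 20  [C₀.mk * -2 + 74]
17. n4.sig = 5  [C₁.wid - 23]
18. n0.acc = false  [C.wid > 20]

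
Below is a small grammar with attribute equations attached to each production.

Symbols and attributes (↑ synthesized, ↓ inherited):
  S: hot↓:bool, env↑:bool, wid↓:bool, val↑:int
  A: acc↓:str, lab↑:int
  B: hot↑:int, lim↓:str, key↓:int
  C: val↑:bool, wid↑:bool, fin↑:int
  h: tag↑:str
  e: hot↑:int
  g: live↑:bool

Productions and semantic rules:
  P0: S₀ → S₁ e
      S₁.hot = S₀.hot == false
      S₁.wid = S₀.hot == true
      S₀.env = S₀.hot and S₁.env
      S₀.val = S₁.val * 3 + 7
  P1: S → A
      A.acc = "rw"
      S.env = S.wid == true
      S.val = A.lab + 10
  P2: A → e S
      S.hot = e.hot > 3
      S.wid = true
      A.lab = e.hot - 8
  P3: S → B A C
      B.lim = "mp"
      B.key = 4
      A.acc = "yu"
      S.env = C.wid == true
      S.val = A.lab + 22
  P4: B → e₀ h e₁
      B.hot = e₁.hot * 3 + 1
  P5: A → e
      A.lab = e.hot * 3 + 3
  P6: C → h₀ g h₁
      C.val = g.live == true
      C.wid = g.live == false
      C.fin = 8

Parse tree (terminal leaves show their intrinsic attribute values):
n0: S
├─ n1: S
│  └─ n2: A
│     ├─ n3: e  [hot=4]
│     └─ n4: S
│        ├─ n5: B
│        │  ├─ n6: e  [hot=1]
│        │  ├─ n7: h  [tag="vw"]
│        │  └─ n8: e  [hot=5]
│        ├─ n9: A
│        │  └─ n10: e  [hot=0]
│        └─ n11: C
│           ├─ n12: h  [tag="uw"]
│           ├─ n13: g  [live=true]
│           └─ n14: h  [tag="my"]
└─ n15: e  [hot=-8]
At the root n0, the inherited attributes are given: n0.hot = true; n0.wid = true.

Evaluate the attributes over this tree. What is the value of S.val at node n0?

25

1. n0.hot = true  [given at root]
2. n0.wid = true  [given at root]
3. n1.hot = false  [S₀.hot == false]
4. n1.wid = true  [S₀.hot == true]
5. n2.acc = "rw"  ["rw"]
6. n3.hot = 4  [terminal]
7. n4.hot = true  [e.hot > 3]
8. n4.wid = true  [true]
9. n5.lim = "mp"  ["mp"]
10. n5.key = 4  [4]
11. n6.hot = 1  [terminal]
12. n7.tag = "vw"  [terminal]
13. n8.hot = 5  [terminal]
14. n5.hot = 16  [e₁.hot * 3 + 1]
15. n9.acc = "yu"  ["yu"]
16. n10.hot = 0  [terminal]
17. n9.lab = 3  [e.hot * 3 + 3]
18. n12.tag = "uw"  [terminal]
19. n13.live = true  [terminal]
20. n14.tag = "my"  [terminal]
21. n11.val = true  [g.live == true]
22. n11.wid = false  [g.live == false]
23. n11.fin = 8  [8]
24. n4.env = false  [C.wid == true]
25. n4.val = 25  [A.lab + 22]
26. n2.lab = -4  [e.hot - 8]
27. n1.env = true  [S.wid == true]
28. n1.val = 6  [A.lab + 10]
29. n15.hot = -8  [terminal]
30. n0.env = true  [S₀.hot and S₁.env]
31. n0.val = 25  [S₁.val * 3 + 7]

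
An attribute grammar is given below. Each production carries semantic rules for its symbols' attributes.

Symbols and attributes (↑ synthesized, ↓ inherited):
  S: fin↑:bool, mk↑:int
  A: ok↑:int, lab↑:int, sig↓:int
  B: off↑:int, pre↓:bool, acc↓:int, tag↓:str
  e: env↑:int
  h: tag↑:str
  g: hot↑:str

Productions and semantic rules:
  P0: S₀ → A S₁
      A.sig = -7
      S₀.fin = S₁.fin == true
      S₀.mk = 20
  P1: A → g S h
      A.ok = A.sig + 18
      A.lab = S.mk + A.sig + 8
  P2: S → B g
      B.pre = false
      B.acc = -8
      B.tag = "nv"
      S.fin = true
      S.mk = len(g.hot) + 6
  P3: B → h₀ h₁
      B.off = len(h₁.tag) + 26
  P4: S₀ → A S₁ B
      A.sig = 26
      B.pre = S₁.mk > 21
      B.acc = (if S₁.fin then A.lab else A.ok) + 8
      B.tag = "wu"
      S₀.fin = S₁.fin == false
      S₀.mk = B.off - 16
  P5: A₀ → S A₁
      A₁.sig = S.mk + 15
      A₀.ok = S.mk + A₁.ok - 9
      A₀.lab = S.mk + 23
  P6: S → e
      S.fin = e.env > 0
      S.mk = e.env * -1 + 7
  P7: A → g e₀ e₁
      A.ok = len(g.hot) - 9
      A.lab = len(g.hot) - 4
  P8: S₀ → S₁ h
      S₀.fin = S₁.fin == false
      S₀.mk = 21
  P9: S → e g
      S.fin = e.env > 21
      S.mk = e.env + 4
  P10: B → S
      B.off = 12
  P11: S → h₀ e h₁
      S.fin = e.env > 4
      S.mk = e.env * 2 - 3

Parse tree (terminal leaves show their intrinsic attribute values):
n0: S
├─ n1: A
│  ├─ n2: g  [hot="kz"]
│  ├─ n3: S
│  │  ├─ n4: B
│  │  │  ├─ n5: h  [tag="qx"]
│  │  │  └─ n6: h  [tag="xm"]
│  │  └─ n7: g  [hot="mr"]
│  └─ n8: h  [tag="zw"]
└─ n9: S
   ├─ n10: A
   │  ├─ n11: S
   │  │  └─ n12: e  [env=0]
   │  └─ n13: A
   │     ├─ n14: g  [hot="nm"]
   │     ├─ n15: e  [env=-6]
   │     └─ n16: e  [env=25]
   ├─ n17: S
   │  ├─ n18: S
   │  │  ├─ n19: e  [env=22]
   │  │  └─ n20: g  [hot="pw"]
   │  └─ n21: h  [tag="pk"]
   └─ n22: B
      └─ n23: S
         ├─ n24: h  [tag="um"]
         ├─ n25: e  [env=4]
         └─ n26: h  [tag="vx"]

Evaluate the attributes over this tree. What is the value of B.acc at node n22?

1. n1.sig = -7  [-7]
2. n2.hot = "kz"  [terminal]
3. n4.pre = false  [false]
4. n4.acc = -8  [-8]
5. n4.tag = "nv"  ["nv"]
6. n5.tag = "qx"  [terminal]
7. n6.tag = "xm"  [terminal]
8. n4.off = 28  [len(h₁.tag) + 26]
9. n7.hot = "mr"  [terminal]
10. n3.fin = true  [true]
11. n3.mk = 8  [len(g.hot) + 6]
12. n8.tag = "zw"  [terminal]
13. n1.ok = 11  [A.sig + 18]
14. n1.lab = 9  [S.mk + A.sig + 8]
15. n10.sig = 26  [26]
16. n12.env = 0  [terminal]
17. n11.fin = false  [e.env > 0]
18. n11.mk = 7  [e.env * -1 + 7]
19. n13.sig = 22  [S.mk + 15]
20. n14.hot = "nm"  [terminal]
21. n15.env = -6  [terminal]
22. n16.env = 25  [terminal]
23. n13.ok = -7  [len(g.hot) - 9]
24. n13.lab = -2  [len(g.hot) - 4]
25. n10.ok = -9  [S.mk + A₁.ok - 9]
26. n10.lab = 30  [S.mk + 23]
27. n19.env = 22  [terminal]
28. n20.hot = "pw"  [terminal]
29. n18.fin = true  [e.env > 21]
30. n18.mk = 26  [e.env + 4]
31. n21.tag = "pk"  [terminal]
32. n17.fin = false  [S₁.fin == false]
33. n17.mk = 21  [21]
34. n22.pre = false  [S₁.mk > 21]
35. n22.acc = -1  [(if S₁.fin then A.lab else A.ok) + 8]
36. n22.tag = "wu"  ["wu"]
37. n24.tag = "um"  [terminal]
38. n25.env = 4  [terminal]
39. n26.tag = "vx"  [terminal]
40. n23.fin = false  [e.env > 4]
41. n23.mk = 5  [e.env * 2 - 3]
42. n22.off = 12  [12]
43. n9.fin = true  [S₁.fin == false]
44. n9.mk = -4  [B.off - 16]
45. n0.fin = true  [S₁.fin == true]
46. n0.mk = 20  [20]

-1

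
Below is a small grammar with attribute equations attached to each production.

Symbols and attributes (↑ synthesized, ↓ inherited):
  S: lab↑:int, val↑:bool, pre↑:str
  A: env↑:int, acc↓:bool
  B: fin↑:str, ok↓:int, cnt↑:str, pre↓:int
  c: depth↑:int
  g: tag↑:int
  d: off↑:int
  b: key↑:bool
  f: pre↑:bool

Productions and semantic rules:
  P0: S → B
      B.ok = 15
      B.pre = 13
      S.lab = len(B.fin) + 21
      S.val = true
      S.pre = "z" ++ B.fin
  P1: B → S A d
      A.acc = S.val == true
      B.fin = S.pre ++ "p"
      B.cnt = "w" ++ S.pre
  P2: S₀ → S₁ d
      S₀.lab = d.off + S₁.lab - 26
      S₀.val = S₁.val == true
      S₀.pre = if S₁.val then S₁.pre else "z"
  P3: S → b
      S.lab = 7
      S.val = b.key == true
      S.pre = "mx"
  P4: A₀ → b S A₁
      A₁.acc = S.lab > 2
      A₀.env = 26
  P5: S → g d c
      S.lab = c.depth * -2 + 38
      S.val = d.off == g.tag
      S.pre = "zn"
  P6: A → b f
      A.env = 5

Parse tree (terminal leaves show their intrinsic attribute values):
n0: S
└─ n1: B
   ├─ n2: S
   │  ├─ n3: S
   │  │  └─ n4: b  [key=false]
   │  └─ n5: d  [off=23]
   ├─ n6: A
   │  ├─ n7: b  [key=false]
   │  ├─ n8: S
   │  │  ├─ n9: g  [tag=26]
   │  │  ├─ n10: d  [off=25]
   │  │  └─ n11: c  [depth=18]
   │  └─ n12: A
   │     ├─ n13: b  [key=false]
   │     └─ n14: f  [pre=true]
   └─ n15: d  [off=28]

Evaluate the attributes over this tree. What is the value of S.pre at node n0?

1. n1.ok = 15  [15]
2. n1.pre = 13  [13]
3. n4.key = false  [terminal]
4. n3.lab = 7  [7]
5. n3.val = false  [b.key == true]
6. n3.pre = "mx"  ["mx"]
7. n5.off = 23  [terminal]
8. n2.lab = 4  [d.off + S₁.lab - 26]
9. n2.val = false  [S₁.val == true]
10. n2.pre = "z"  [if S₁.val then S₁.pre else "z"]
11. n6.acc = false  [S.val == true]
12. n7.key = false  [terminal]
13. n9.tag = 26  [terminal]
14. n10.off = 25  [terminal]
15. n11.depth = 18  [terminal]
16. n8.lab = 2  [c.depth * -2 + 38]
17. n8.val = false  [d.off == g.tag]
18. n8.pre = "zn"  ["zn"]
19. n12.acc = false  [S.lab > 2]
20. n13.key = false  [terminal]
21. n14.pre = true  [terminal]
22. n12.env = 5  [5]
23. n6.env = 26  [26]
24. n15.off = 28  [terminal]
25. n1.fin = "zp"  [S.pre ++ "p"]
26. n1.cnt = "wz"  ["w" ++ S.pre]
27. n0.lab = 23  [len(B.fin) + 21]
28. n0.val = true  [true]
29. n0.pre = "zzp"  ["z" ++ B.fin]

"zzp"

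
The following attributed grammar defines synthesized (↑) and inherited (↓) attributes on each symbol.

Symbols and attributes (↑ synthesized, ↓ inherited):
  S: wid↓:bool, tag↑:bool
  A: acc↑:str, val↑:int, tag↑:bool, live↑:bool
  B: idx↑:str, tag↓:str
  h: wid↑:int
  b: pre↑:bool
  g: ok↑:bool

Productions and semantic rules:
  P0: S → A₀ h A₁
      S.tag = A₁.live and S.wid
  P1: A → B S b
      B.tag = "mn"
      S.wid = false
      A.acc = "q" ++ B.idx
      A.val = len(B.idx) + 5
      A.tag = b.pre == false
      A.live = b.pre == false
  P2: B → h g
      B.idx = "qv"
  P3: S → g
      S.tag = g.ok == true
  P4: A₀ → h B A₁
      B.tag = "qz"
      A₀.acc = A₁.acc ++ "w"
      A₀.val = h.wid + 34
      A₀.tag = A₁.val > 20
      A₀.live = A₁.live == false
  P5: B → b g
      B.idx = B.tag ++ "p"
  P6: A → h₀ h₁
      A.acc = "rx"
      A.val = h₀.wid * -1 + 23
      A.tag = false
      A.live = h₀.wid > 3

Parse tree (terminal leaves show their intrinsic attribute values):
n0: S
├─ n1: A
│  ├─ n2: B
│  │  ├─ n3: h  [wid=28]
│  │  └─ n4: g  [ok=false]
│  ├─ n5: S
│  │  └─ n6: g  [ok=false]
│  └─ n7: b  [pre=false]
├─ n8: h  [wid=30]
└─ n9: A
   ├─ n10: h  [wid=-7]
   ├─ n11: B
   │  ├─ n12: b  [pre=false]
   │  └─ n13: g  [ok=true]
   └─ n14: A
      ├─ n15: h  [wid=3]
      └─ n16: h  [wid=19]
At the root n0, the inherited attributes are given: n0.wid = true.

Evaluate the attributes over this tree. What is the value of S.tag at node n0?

true

1. n0.wid = true  [given at root]
2. n2.tag = "mn"  ["mn"]
3. n3.wid = 28  [terminal]
4. n4.ok = false  [terminal]
5. n2.idx = "qv"  ["qv"]
6. n5.wid = false  [false]
7. n6.ok = false  [terminal]
8. n5.tag = false  [g.ok == true]
9. n7.pre = false  [terminal]
10. n1.acc = "qqv"  ["q" ++ B.idx]
11. n1.val = 7  [len(B.idx) + 5]
12. n1.tag = true  [b.pre == false]
13. n1.live = true  [b.pre == false]
14. n8.wid = 30  [terminal]
15. n10.wid = -7  [terminal]
16. n11.tag = "qz"  ["qz"]
17. n12.pre = false  [terminal]
18. n13.ok = true  [terminal]
19. n11.idx = "qzp"  [B.tag ++ "p"]
20. n15.wid = 3  [terminal]
21. n16.wid = 19  [terminal]
22. n14.acc = "rx"  ["rx"]
23. n14.val = 20  [h₀.wid * -1 + 23]
24. n14.tag = false  [false]
25. n14.live = false  [h₀.wid > 3]
26. n9.acc = "rxw"  [A₁.acc ++ "w"]
27. n9.val = 27  [h.wid + 34]
28. n9.tag = false  [A₁.val > 20]
29. n9.live = true  [A₁.live == false]
30. n0.tag = true  [A₁.live and S.wid]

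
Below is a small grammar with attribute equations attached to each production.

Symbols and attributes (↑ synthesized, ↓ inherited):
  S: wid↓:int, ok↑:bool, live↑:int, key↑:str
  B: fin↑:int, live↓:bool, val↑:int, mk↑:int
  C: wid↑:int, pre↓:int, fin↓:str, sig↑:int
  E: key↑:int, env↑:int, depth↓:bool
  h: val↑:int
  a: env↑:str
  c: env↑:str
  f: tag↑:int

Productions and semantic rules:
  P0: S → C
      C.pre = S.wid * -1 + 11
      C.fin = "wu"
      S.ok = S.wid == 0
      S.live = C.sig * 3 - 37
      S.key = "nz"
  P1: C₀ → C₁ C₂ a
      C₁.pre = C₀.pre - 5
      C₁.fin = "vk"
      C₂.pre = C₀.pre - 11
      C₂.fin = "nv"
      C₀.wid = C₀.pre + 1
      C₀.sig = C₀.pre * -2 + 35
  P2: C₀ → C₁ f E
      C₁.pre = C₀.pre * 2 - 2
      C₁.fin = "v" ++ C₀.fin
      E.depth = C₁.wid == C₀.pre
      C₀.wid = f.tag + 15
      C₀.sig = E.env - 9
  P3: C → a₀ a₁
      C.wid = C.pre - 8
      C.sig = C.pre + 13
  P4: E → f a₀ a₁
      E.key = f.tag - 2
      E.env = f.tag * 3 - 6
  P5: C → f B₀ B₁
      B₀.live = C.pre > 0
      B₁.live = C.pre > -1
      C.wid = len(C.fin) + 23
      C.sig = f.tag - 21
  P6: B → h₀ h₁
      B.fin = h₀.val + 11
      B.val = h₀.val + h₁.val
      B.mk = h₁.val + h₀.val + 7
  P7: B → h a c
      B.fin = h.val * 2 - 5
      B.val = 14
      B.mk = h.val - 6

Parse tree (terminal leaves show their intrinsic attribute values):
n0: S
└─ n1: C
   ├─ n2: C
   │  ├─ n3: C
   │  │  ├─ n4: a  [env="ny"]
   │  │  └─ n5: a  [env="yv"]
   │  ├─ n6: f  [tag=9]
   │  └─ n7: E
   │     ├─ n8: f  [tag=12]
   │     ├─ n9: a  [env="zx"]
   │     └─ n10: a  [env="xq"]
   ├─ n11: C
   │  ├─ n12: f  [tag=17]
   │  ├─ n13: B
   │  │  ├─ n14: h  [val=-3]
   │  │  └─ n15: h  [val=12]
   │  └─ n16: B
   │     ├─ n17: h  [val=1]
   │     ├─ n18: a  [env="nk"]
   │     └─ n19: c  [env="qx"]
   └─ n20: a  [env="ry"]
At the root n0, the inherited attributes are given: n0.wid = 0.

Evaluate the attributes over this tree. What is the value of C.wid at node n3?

2

1. n0.wid = 0  [given at root]
2. n1.pre = 11  [S.wid * -1 + 11]
3. n1.fin = "wu"  ["wu"]
4. n2.pre = 6  [C₀.pre - 5]
5. n2.fin = "vk"  ["vk"]
6. n3.pre = 10  [C₀.pre * 2 - 2]
7. n3.fin = "vvk"  ["v" ++ C₀.fin]
8. n4.env = "ny"  [terminal]
9. n5.env = "yv"  [terminal]
10. n3.wid = 2  [C.pre - 8]
11. n3.sig = 23  [C.pre + 13]
12. n6.tag = 9  [terminal]
13. n7.depth = false  [C₁.wid == C₀.pre]
14. n8.tag = 12  [terminal]
15. n9.env = "zx"  [terminal]
16. n10.env = "xq"  [terminal]
17. n7.key = 10  [f.tag - 2]
18. n7.env = 30  [f.tag * 3 - 6]
19. n2.wid = 24  [f.tag + 15]
20. n2.sig = 21  [E.env - 9]
21. n11.pre = 0  [C₀.pre - 11]
22. n11.fin = "nv"  ["nv"]
23. n12.tag = 17  [terminal]
24. n13.live = false  [C.pre > 0]
25. n14.val = -3  [terminal]
26. n15.val = 12  [terminal]
27. n13.fin = 8  [h₀.val + 11]
28. n13.val = 9  [h₀.val + h₁.val]
29. n13.mk = 16  [h₁.val + h₀.val + 7]
30. n16.live = true  [C.pre > -1]
31. n17.val = 1  [terminal]
32. n18.env = "nk"  [terminal]
33. n19.env = "qx"  [terminal]
34. n16.fin = -3  [h.val * 2 - 5]
35. n16.val = 14  [14]
36. n16.mk = -5  [h.val - 6]
37. n11.wid = 25  [len(C.fin) + 23]
38. n11.sig = -4  [f.tag - 21]
39. n20.env = "ry"  [terminal]
40. n1.wid = 12  [C₀.pre + 1]
41. n1.sig = 13  [C₀.pre * -2 + 35]
42. n0.ok = true  [S.wid == 0]
43. n0.live = 2  [C.sig * 3 - 37]
44. n0.key = "nz"  ["nz"]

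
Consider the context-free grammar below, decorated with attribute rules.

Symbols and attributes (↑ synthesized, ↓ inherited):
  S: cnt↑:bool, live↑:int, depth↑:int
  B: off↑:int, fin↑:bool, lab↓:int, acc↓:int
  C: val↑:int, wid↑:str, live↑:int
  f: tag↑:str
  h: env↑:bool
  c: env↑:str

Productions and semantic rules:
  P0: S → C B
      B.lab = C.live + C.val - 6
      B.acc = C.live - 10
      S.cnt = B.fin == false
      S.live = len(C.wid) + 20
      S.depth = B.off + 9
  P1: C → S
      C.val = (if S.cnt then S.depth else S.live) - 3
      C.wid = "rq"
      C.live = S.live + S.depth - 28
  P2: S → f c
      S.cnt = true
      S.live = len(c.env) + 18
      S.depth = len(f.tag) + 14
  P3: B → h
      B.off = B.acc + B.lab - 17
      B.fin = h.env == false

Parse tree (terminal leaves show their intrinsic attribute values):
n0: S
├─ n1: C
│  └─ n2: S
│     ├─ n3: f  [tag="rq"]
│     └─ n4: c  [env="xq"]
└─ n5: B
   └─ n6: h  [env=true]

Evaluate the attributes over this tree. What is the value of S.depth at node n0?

1. n3.tag = "rq"  [terminal]
2. n4.env = "xq"  [terminal]
3. n2.cnt = true  [true]
4. n2.live = 20  [len(c.env) + 18]
5. n2.depth = 16  [len(f.tag) + 14]
6. n1.val = 13  [(if S.cnt then S.depth else S.live) - 3]
7. n1.wid = "rq"  ["rq"]
8. n1.live = 8  [S.live + S.depth - 28]
9. n5.lab = 15  [C.live + C.val - 6]
10. n5.acc = -2  [C.live - 10]
11. n6.env = true  [terminal]
12. n5.off = -4  [B.acc + B.lab - 17]
13. n5.fin = false  [h.env == false]
14. n0.cnt = true  [B.fin == false]
15. n0.live = 22  [len(C.wid) + 20]
16. n0.depth = 5  [B.off + 9]

5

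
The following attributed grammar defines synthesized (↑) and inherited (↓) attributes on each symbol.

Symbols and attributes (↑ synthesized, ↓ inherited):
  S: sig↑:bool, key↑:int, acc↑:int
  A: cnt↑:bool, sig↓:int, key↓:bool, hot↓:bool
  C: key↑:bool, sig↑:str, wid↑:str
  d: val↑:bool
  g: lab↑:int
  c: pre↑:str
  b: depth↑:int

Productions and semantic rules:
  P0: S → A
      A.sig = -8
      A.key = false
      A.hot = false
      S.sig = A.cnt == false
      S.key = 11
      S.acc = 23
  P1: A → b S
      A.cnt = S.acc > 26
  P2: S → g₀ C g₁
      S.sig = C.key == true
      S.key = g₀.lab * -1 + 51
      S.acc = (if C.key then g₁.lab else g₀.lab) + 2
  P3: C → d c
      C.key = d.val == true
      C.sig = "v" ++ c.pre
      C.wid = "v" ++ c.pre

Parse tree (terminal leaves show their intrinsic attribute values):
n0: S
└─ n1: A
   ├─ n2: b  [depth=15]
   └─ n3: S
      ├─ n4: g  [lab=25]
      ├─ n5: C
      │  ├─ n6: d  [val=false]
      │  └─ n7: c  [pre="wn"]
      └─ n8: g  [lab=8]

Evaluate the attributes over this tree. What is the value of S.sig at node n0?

1. n1.sig = -8  [-8]
2. n1.key = false  [false]
3. n1.hot = false  [false]
4. n2.depth = 15  [terminal]
5. n4.lab = 25  [terminal]
6. n6.val = false  [terminal]
7. n7.pre = "wn"  [terminal]
8. n5.key = false  [d.val == true]
9. n5.sig = "vwn"  ["v" ++ c.pre]
10. n5.wid = "vwn"  ["v" ++ c.pre]
11. n8.lab = 8  [terminal]
12. n3.sig = false  [C.key == true]
13. n3.key = 26  [g₀.lab * -1 + 51]
14. n3.acc = 27  [(if C.key then g₁.lab else g₀.lab) + 2]
15. n1.cnt = true  [S.acc > 26]
16. n0.sig = false  [A.cnt == false]
17. n0.key = 11  [11]
18. n0.acc = 23  [23]

false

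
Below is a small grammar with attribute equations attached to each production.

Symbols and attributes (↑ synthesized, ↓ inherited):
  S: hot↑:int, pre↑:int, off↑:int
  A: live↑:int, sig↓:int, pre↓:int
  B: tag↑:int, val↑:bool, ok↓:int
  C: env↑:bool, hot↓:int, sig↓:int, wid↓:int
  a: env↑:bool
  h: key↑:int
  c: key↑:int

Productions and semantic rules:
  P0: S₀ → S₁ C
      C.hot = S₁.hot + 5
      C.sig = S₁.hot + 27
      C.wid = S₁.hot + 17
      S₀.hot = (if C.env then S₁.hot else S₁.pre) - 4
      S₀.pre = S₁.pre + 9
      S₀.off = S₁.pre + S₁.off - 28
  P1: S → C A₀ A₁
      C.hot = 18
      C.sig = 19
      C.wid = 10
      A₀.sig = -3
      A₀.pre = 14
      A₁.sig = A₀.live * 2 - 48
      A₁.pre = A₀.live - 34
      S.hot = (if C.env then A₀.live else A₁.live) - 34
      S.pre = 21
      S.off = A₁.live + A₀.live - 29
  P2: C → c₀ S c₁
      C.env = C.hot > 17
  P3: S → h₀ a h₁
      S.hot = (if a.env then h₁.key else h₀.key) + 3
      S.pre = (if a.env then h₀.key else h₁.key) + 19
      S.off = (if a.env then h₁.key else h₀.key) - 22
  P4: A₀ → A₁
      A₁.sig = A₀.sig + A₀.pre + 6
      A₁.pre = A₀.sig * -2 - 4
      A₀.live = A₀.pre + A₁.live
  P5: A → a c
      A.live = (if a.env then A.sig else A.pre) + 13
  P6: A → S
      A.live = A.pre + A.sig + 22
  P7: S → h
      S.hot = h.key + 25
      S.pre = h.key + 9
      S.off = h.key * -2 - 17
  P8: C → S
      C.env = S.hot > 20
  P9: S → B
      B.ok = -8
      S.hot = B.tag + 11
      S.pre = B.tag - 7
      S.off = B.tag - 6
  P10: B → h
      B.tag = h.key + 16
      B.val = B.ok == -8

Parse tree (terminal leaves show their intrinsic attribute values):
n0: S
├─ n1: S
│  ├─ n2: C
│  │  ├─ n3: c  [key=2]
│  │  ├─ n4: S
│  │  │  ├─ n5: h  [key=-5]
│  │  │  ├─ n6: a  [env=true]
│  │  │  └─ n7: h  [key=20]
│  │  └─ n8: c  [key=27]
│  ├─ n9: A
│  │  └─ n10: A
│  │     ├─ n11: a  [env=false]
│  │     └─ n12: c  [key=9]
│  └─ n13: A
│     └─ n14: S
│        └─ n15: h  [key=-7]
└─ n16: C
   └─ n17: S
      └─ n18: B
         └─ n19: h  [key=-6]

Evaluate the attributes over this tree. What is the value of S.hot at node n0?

-9

1. n2.hot = 18  [18]
2. n2.sig = 19  [19]
3. n2.wid = 10  [10]
4. n3.key = 2  [terminal]
5. n5.key = -5  [terminal]
6. n6.env = true  [terminal]
7. n7.key = 20  [terminal]
8. n4.hot = 23  [(if a.env then h₁.key else h₀.key) + 3]
9. n4.pre = 14  [(if a.env then h₀.key else h₁.key) + 19]
10. n4.off = -2  [(if a.env then h₁.key else h₀.key) - 22]
11. n8.key = 27  [terminal]
12. n2.env = true  [C.hot > 17]
13. n9.sig = -3  [-3]
14. n9.pre = 14  [14]
15. n10.sig = 17  [A₀.sig + A₀.pre + 6]
16. n10.pre = 2  [A₀.sig * -2 - 4]
17. n11.env = false  [terminal]
18. n12.key = 9  [terminal]
19. n10.live = 15  [(if a.env then A.sig else A.pre) + 13]
20. n9.live = 29  [A₀.pre + A₁.live]
21. n13.sig = 10  [A₀.live * 2 - 48]
22. n13.pre = -5  [A₀.live - 34]
23. n15.key = -7  [terminal]
24. n14.hot = 18  [h.key + 25]
25. n14.pre = 2  [h.key + 9]
26. n14.off = -3  [h.key * -2 - 17]
27. n13.live = 27  [A.pre + A.sig + 22]
28. n1.hot = -5  [(if C.env then A₀.live else A₁.live) - 34]
29. n1.pre = 21  [21]
30. n1.off = 27  [A₁.live + A₀.live - 29]
31. n16.hot = 0  [S₁.hot + 5]
32. n16.sig = 22  [S₁.hot + 27]
33. n16.wid = 12  [S₁.hot + 17]
34. n18.ok = -8  [-8]
35. n19.key = -6  [terminal]
36. n18.tag = 10  [h.key + 16]
37. n18.val = true  [B.ok == -8]
38. n17.hot = 21  [B.tag + 11]
39. n17.pre = 3  [B.tag - 7]
40. n17.off = 4  [B.tag - 6]
41. n16.env = true  [S.hot > 20]
42. n0.hot = -9  [(if C.env then S₁.hot else S₁.pre) - 4]
43. n0.pre = 30  [S₁.pre + 9]
44. n0.off = 20  [S₁.pre + S₁.off - 28]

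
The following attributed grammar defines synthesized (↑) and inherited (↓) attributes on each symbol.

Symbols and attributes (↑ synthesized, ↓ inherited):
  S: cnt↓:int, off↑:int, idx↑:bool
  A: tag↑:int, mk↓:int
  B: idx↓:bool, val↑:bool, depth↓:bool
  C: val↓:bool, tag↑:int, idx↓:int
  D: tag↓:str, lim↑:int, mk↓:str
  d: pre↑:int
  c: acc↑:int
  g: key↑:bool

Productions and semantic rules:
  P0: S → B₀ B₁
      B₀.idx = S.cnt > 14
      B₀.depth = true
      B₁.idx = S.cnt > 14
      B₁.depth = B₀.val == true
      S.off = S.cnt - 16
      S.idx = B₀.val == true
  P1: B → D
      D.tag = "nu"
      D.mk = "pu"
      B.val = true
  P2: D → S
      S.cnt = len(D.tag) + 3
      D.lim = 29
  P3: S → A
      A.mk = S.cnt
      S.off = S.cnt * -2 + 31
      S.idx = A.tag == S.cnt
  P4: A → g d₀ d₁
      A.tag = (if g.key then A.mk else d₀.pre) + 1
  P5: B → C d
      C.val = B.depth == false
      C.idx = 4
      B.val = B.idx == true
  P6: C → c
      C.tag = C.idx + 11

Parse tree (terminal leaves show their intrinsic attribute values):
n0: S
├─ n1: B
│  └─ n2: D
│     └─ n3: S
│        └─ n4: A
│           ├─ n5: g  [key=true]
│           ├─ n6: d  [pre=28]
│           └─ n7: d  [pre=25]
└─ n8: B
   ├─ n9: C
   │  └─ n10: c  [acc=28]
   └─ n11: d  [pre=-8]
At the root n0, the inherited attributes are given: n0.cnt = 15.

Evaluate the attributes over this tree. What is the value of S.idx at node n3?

1. n0.cnt = 15  [given at root]
2. n1.idx = true  [S.cnt > 14]
3. n1.depth = true  [true]
4. n2.tag = "nu"  ["nu"]
5. n2.mk = "pu"  ["pu"]
6. n3.cnt = 5  [len(D.tag) + 3]
7. n4.mk = 5  [S.cnt]
8. n5.key = true  [terminal]
9. n6.pre = 28  [terminal]
10. n7.pre = 25  [terminal]
11. n4.tag = 6  [(if g.key then A.mk else d₀.pre) + 1]
12. n3.off = 21  [S.cnt * -2 + 31]
13. n3.idx = false  [A.tag == S.cnt]
14. n2.lim = 29  [29]
15. n1.val = true  [true]
16. n8.idx = true  [S.cnt > 14]
17. n8.depth = true  [B₀.val == true]
18. n9.val = false  [B.depth == false]
19. n9.idx = 4  [4]
20. n10.acc = 28  [terminal]
21. n9.tag = 15  [C.idx + 11]
22. n11.pre = -8  [terminal]
23. n8.val = true  [B.idx == true]
24. n0.off = -1  [S.cnt - 16]
25. n0.idx = true  [B₀.val == true]

false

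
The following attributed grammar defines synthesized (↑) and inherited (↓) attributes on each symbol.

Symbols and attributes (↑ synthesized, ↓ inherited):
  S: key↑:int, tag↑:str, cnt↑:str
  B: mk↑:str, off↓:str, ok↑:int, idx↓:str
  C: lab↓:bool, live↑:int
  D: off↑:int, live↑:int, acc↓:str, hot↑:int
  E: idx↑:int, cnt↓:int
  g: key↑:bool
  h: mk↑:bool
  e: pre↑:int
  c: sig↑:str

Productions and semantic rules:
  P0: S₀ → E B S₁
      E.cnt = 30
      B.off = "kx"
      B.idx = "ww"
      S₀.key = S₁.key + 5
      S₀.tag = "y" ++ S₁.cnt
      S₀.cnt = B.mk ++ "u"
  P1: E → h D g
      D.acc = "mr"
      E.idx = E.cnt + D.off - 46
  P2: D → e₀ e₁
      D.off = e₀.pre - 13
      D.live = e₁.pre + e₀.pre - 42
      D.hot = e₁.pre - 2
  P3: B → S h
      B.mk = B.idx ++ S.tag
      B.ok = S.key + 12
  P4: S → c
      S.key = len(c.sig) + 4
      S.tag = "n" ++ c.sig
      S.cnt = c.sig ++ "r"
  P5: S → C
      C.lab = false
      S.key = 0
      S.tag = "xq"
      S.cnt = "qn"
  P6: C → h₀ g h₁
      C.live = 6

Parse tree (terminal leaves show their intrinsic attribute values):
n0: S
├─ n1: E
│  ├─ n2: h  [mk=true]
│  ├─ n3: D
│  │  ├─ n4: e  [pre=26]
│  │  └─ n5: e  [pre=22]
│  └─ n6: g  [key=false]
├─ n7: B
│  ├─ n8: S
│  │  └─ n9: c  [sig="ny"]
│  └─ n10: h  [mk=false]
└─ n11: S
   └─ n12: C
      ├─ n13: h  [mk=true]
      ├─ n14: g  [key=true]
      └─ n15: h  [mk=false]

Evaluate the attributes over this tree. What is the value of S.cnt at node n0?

1. n1.cnt = 30  [30]
2. n2.mk = true  [terminal]
3. n3.acc = "mr"  ["mr"]
4. n4.pre = 26  [terminal]
5. n5.pre = 22  [terminal]
6. n3.off = 13  [e₀.pre - 13]
7. n3.live = 6  [e₁.pre + e₀.pre - 42]
8. n3.hot = 20  [e₁.pre - 2]
9. n6.key = false  [terminal]
10. n1.idx = -3  [E.cnt + D.off - 46]
11. n7.off = "kx"  ["kx"]
12. n7.idx = "ww"  ["ww"]
13. n9.sig = "ny"  [terminal]
14. n8.key = 6  [len(c.sig) + 4]
15. n8.tag = "nny"  ["n" ++ c.sig]
16. n8.cnt = "nyr"  [c.sig ++ "r"]
17. n10.mk = false  [terminal]
18. n7.mk = "wwnny"  [B.idx ++ S.tag]
19. n7.ok = 18  [S.key + 12]
20. n12.lab = false  [false]
21. n13.mk = true  [terminal]
22. n14.key = true  [terminal]
23. n15.mk = false  [terminal]
24. n12.live = 6  [6]
25. n11.key = 0  [0]
26. n11.tag = "xq"  ["xq"]
27. n11.cnt = "qn"  ["qn"]
28. n0.key = 5  [S₁.key + 5]
29. n0.tag = "yqn"  ["y" ++ S₁.cnt]
30. n0.cnt = "wwnnyu"  [B.mk ++ "u"]

"wwnnyu"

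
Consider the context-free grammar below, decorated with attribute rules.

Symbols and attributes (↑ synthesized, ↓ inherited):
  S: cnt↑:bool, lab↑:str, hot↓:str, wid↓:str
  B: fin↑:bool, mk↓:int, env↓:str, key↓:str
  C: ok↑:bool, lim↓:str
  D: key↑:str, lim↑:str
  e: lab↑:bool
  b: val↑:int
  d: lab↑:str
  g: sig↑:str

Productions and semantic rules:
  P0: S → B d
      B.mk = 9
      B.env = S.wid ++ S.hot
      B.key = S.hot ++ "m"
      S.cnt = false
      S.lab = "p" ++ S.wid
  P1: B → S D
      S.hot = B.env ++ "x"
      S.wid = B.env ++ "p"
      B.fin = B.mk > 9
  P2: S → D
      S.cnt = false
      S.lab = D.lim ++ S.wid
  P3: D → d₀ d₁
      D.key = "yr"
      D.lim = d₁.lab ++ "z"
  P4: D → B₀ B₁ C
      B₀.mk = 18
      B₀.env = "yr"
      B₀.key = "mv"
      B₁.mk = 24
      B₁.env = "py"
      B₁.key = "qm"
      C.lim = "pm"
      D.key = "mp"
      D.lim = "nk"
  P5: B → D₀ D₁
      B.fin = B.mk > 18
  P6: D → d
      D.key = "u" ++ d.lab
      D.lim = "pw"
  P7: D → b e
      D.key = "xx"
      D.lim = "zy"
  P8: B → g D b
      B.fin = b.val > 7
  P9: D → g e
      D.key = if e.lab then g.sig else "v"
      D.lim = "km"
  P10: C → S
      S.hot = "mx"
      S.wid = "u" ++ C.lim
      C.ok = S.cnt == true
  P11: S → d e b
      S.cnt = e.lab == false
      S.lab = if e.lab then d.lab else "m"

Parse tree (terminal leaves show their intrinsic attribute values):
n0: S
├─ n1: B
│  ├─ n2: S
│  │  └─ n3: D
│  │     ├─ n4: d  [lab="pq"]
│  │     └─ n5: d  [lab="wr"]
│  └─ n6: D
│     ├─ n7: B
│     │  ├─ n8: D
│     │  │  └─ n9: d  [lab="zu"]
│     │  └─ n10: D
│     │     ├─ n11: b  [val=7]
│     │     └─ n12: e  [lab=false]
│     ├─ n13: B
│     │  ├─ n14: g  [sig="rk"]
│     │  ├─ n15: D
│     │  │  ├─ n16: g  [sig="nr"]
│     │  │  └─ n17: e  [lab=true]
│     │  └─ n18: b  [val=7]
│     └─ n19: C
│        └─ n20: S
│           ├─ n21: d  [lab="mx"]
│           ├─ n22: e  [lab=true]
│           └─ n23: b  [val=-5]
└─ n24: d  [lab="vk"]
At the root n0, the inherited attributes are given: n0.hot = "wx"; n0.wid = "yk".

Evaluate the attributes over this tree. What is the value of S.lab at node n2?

"wrzykwxp"

1. n0.hot = "wx"  [given at root]
2. n0.wid = "yk"  [given at root]
3. n1.mk = 9  [9]
4. n1.env = "ykwx"  [S.wid ++ S.hot]
5. n1.key = "wxm"  [S.hot ++ "m"]
6. n2.hot = "ykwxx"  [B.env ++ "x"]
7. n2.wid = "ykwxp"  [B.env ++ "p"]
8. n4.lab = "pq"  [terminal]
9. n5.lab = "wr"  [terminal]
10. n3.key = "yr"  ["yr"]
11. n3.lim = "wrz"  [d₁.lab ++ "z"]
12. n2.cnt = false  [false]
13. n2.lab = "wrzykwxp"  [D.lim ++ S.wid]
14. n7.mk = 18  [18]
15. n7.env = "yr"  ["yr"]
16. n7.key = "mv"  ["mv"]
17. n9.lab = "zu"  [terminal]
18. n8.key = "uzu"  ["u" ++ d.lab]
19. n8.lim = "pw"  ["pw"]
20. n11.val = 7  [terminal]
21. n12.lab = false  [terminal]
22. n10.key = "xx"  ["xx"]
23. n10.lim = "zy"  ["zy"]
24. n7.fin = false  [B.mk > 18]
25. n13.mk = 24  [24]
26. n13.env = "py"  ["py"]
27. n13.key = "qm"  ["qm"]
28. n14.sig = "rk"  [terminal]
29. n16.sig = "nr"  [terminal]
30. n17.lab = true  [terminal]
31. n15.key = "nr"  [if e.lab then g.sig else "v"]
32. n15.lim = "km"  ["km"]
33. n18.val = 7  [terminal]
34. n13.fin = false  [b.val > 7]
35. n19.lim = "pm"  ["pm"]
36. n20.hot = "mx"  ["mx"]
37. n20.wid = "upm"  ["u" ++ C.lim]
38. n21.lab = "mx"  [terminal]
39. n22.lab = true  [terminal]
40. n23.val = -5  [terminal]
41. n20.cnt = false  [e.lab == false]
42. n20.lab = "mx"  [if e.lab then d.lab else "m"]
43. n19.ok = false  [S.cnt == true]
44. n6.key = "mp"  ["mp"]
45. n6.lim = "nk"  ["nk"]
46. n1.fin = false  [B.mk > 9]
47. n24.lab = "vk"  [terminal]
48. n0.cnt = false  [false]
49. n0.lab = "pyk"  ["p" ++ S.wid]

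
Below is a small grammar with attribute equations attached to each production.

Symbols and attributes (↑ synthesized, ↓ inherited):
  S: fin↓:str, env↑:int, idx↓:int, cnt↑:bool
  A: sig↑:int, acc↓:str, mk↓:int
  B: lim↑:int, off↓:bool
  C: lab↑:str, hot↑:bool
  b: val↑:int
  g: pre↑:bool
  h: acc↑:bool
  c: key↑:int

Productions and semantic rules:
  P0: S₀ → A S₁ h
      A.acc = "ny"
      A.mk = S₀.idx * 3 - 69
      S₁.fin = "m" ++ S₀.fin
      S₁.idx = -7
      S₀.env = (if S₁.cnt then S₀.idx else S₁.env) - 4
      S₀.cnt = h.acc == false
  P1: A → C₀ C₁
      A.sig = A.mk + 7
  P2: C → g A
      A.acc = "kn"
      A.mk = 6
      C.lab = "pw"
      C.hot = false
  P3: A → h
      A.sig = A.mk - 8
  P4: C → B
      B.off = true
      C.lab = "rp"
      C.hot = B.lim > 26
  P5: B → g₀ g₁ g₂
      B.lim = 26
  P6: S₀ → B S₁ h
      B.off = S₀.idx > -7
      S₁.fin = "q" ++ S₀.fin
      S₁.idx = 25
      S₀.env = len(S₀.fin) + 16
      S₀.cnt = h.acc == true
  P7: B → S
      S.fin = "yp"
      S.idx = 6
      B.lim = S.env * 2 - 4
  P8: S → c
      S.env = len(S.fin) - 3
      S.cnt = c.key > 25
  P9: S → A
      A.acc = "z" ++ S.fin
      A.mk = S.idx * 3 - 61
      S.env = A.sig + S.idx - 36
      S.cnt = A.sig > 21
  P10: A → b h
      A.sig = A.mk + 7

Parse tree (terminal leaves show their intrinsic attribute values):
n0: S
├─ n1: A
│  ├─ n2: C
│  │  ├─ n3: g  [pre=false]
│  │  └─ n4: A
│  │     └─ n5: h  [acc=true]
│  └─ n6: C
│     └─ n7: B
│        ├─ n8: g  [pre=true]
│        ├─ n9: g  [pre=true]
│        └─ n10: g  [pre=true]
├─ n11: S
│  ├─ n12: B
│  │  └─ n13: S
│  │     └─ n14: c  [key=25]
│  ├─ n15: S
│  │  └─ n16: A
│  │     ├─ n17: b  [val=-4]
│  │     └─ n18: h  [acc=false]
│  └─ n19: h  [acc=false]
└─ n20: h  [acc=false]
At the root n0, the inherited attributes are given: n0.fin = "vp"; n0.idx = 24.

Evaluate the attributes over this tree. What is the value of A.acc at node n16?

"zqmvp"

1. n0.fin = "vp"  [given at root]
2. n0.idx = 24  [given at root]
3. n1.acc = "ny"  ["ny"]
4. n1.mk = 3  [S₀.idx * 3 - 69]
5. n3.pre = false  [terminal]
6. n4.acc = "kn"  ["kn"]
7. n4.mk = 6  [6]
8. n5.acc = true  [terminal]
9. n4.sig = -2  [A.mk - 8]
10. n2.lab = "pw"  ["pw"]
11. n2.hot = false  [false]
12. n7.off = true  [true]
13. n8.pre = true  [terminal]
14. n9.pre = true  [terminal]
15. n10.pre = true  [terminal]
16. n7.lim = 26  [26]
17. n6.lab = "rp"  ["rp"]
18. n6.hot = false  [B.lim > 26]
19. n1.sig = 10  [A.mk + 7]
20. n11.fin = "mvp"  ["m" ++ S₀.fin]
21. n11.idx = -7  [-7]
22. n12.off = false  [S₀.idx > -7]
23. n13.fin = "yp"  ["yp"]
24. n13.idx = 6  [6]
25. n14.key = 25  [terminal]
26. n13.env = -1  [len(S.fin) - 3]
27. n13.cnt = false  [c.key > 25]
28. n12.lim = -6  [S.env * 2 - 4]
29. n15.fin = "qmvp"  ["q" ++ S₀.fin]
30. n15.idx = 25  [25]
31. n16.acc = "zqmvp"  ["z" ++ S.fin]
32. n16.mk = 14  [S.idx * 3 - 61]
33. n17.val = -4  [terminal]
34. n18.acc = false  [terminal]
35. n16.sig = 21  [A.mk + 7]
36. n15.env = 10  [A.sig + S.idx - 36]
37. n15.cnt = false  [A.sig > 21]
38. n19.acc = false  [terminal]
39. n11.env = 19  [len(S₀.fin) + 16]
40. n11.cnt = false  [h.acc == true]
41. n20.acc = false  [terminal]
42. n0.env = 15  [(if S₁.cnt then S₀.idx else S₁.env) - 4]
43. n0.cnt = true  [h.acc == false]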